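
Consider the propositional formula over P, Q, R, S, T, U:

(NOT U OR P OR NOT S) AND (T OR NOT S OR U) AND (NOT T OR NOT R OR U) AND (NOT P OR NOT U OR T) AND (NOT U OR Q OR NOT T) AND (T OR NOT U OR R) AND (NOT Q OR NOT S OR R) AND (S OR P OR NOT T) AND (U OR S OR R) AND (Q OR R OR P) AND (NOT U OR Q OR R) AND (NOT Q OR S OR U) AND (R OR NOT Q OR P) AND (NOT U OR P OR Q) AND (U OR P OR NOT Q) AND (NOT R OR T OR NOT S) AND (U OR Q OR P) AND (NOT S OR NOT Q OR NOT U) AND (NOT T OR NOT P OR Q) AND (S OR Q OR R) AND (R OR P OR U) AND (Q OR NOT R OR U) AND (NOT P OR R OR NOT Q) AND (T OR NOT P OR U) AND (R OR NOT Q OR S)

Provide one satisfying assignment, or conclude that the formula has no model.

P=true,  Q=true,  R=true,  S=false,  T=true,  U=true

Try U = true.
Try P = true.
The clause (T) is unit, so T = true.
The clause (Q) is unit, so Q = true.
The clause (NOT S) is unit, so S = false.
The clause (R) is unit, so R = true.
This assignment satisfies each clause.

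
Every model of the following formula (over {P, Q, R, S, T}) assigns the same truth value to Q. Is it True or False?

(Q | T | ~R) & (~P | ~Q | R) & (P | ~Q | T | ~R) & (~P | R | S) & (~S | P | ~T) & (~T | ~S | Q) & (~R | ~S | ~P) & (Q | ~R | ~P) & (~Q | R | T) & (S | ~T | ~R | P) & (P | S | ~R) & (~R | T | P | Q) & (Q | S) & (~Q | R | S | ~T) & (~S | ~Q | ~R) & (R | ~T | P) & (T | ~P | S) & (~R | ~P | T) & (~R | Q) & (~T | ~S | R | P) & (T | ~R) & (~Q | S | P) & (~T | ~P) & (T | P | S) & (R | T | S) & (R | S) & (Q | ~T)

False

Suppose Q = 1.
Branch on P: set P = 0.
The clause (S) is unit, so S = 1.
The clause (~T) is unit, so T = 0.
The clause (~R) is unit, so R = 0.
Now (R) is unsatisfied and unit — conflict.
Undo P and try P = 1.
The clause (R) is unit, so R = 1.
The clause (~S) is unit, so S = 0.
The clause (T) is unit, so T = 1.
Now (~T) is unsatisfied and unit — conflict.
Neither P = 1 nor P = 0 works.
So every satisfying assignment has Q = False.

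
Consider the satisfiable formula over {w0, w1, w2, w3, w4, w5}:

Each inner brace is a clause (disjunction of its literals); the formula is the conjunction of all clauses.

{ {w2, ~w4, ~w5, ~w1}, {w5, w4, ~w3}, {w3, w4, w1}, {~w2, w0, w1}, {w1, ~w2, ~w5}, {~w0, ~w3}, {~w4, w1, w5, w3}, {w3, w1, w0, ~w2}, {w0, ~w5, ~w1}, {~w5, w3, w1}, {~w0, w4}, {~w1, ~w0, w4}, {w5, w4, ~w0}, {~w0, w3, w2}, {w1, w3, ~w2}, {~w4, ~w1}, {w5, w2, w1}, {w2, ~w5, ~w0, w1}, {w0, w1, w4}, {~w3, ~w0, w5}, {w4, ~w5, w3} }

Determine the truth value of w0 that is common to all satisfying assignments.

Suppose w0 = 1.
Unit clause (~w3) forces w3 = 0.
Unit clause (w4) forces w4 = 1.
Unit clause (w2) forces w2 = 1.
Unit clause (w1) forces w1 = 1.
But (~w1) is also a unit clause — contradiction.
So every satisfying assignment has w0 = False.

False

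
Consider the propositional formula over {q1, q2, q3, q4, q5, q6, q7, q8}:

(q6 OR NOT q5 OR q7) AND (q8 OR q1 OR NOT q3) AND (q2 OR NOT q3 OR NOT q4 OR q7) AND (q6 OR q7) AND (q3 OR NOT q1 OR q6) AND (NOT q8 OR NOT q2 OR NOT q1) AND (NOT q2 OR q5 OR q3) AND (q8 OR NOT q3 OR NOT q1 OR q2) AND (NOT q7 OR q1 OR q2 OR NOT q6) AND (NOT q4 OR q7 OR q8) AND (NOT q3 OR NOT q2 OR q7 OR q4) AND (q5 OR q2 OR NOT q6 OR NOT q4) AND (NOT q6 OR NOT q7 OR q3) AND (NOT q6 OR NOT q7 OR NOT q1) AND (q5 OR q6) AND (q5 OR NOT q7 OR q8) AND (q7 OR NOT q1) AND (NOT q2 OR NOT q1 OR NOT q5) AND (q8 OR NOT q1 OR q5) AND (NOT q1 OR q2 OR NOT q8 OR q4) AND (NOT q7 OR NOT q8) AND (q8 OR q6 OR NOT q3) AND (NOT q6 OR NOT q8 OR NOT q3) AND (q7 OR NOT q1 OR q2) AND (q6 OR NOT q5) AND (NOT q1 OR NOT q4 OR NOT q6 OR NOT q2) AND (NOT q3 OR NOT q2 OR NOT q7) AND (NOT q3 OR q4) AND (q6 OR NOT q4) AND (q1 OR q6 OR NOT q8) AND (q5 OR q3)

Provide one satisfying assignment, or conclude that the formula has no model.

Try q6 = true.
Try q7 = false.
The clause (NOT q1) is unit, so q1 = false.
Try q8 = true.
The clause (NOT q3) is unit, so q3 = false.
The clause (q5) is unit, so q5 = true.
All clauses hold; q2, q4 can take either value.

q1: false,  q2: false,  q3: false,  q4: false,  q5: true,  q6: true,  q7: false,  q8: true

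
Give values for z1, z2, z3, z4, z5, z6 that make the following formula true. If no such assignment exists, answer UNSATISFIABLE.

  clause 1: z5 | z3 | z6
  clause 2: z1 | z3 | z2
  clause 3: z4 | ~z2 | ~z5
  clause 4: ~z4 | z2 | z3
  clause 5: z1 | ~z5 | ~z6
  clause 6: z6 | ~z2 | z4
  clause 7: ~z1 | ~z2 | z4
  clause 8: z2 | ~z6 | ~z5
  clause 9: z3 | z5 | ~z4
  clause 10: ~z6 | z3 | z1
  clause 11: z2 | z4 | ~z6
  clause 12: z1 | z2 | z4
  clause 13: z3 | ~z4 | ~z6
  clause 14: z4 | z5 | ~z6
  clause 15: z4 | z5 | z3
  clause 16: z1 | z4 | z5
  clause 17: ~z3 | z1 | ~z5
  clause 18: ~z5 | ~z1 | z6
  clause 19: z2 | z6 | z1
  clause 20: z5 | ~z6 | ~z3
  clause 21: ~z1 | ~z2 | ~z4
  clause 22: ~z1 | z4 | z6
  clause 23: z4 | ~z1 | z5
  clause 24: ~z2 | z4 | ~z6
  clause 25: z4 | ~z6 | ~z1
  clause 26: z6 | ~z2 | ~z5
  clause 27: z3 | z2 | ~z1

z1: 0,  z2: 1,  z3: 1,  z4: 1,  z5: 0,  z6: 0

Case z5 = 0:
Case z3 = 1:
From the singleton clause (~z6), z6 = 0.
Case z2 = 1:
From the singleton clause (z4), z4 = 1.
From the singleton clause (~z1), z1 = 0.
Every clause now holds.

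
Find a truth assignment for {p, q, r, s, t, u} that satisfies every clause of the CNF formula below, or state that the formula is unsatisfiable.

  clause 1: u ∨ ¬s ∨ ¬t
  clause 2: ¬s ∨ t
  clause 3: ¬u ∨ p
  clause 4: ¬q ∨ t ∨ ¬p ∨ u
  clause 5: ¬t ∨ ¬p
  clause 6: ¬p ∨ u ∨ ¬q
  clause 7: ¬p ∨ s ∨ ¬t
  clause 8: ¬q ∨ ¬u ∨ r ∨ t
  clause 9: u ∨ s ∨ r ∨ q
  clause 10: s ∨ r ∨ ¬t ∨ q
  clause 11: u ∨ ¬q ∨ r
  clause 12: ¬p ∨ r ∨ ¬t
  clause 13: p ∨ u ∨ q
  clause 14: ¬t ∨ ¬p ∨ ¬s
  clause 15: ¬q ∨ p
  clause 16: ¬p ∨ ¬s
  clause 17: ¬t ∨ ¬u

Suppose s = False.
Suppose u = True.
(p) alone gives p = True.
(¬t) alone gives t = False.
Suppose q = True.
(r) alone gives r = True.
This assignment satisfies each clause.

p ↦ True, q ↦ True, r ↦ True, s ↦ False, t ↦ False, u ↦ True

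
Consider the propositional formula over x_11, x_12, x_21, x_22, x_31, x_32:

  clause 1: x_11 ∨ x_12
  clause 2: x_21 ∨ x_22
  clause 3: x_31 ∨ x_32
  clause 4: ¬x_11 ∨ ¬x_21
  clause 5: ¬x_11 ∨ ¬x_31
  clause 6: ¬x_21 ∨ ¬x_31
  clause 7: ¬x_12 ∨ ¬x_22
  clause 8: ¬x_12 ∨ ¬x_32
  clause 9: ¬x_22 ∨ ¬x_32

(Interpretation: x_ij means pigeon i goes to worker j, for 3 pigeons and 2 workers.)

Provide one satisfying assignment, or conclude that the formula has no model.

UNSATISFIABLE

Try x_11 = True.
From the singleton clause (¬x_21), x_21 = False.
From the singleton clause (x_22), x_22 = True.
From the singleton clause (¬x_31), x_31 = False.
From the singleton clause (x_32), x_32 = True.
But (¬x_32) is also a unit clause — contradiction.
So x_11 must be the other value — set x_11 = False.
From the singleton clause (x_12), x_12 = True.
From the singleton clause (¬x_22), x_22 = False.
From the singleton clause (x_21), x_21 = True.
From the singleton clause (¬x_31), x_31 = False.
From the singleton clause (x_32), x_32 = True.
But (¬x_32) is also a unit clause — contradiction.
Both values of x_11 lead to a conflict.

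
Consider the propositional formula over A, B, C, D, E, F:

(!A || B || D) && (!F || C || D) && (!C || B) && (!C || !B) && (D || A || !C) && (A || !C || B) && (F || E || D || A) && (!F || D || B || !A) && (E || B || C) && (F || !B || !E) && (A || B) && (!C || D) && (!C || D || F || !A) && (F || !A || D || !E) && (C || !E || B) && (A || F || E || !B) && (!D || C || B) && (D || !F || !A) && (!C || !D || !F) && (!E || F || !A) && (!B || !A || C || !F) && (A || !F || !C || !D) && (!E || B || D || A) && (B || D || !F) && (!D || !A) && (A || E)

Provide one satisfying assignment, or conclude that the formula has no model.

Branch on C: set C = false.
Branch on F: set F = false.
Branch on E: set E = false.
Unit clause (B) forces B = true.
Unit clause (A) forces A = true.
Unit clause (!D) forces D = false.
Every clause now holds.

A ↦ true, B ↦ true, C ↦ false, D ↦ false, E ↦ false, F ↦ false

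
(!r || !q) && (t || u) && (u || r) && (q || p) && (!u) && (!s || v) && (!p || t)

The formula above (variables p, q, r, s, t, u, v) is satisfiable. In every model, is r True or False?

True

Suppose r = false.
The clause (u) is unit, so u = true.
But (!u) is also a unit clause — contradiction.
So every satisfying assignment has r = True.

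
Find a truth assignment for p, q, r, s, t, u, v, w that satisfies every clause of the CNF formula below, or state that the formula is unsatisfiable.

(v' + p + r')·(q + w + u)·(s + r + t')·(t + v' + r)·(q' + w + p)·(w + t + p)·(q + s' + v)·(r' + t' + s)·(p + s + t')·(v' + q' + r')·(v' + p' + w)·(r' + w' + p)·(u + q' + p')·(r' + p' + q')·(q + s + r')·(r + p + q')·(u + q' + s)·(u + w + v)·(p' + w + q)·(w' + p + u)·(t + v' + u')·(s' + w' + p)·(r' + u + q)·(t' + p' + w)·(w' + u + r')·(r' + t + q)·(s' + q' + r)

Branch on v: set v = 1.
Branch on p: set p = 1.
(w) alone gives w = 1.
Branch on t: set t = 1.
Branch on s: set s = 1.
Branch on q: set q = 0.
Branch on r: set r = 0.
All clauses hold; u can take either value.

p ↦ 1,  q ↦ 0,  r ↦ 0,  s ↦ 1,  t ↦ 1,  u ↦ 1,  v ↦ 1,  w ↦ 1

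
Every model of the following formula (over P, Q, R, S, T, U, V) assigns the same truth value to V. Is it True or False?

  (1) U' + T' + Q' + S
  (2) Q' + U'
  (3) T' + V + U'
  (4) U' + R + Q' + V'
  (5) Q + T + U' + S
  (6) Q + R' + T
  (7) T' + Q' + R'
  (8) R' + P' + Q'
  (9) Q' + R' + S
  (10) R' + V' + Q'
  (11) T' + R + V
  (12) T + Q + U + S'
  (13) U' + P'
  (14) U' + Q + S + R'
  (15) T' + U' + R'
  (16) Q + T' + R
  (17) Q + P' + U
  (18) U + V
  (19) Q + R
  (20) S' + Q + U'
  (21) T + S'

True

Suppose V = 0.
From the singleton clause (U), U = 1.
From the singleton clause (Q'), Q = 0.
From the singleton clause (T'), T = 0.
From the singleton clause (S), S = 1.
But (S') is also a unit clause — contradiction.
So every satisfying assignment has V = True.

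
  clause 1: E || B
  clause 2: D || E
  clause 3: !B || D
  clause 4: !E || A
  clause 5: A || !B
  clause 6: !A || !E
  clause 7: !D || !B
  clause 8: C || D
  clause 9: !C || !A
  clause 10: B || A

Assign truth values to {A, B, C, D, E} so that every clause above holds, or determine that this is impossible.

Suppose E = true.
The clause (A) is unit, so A = true.
That conflicts with the unit clause (!A).
That branch fails; take E = false instead.
The clause (B) is unit, so B = true.
The clause (D) is unit, so D = true.
That conflicts with the unit clause (!D).
Either choice for E ends in contradiction.

UNSATISFIABLE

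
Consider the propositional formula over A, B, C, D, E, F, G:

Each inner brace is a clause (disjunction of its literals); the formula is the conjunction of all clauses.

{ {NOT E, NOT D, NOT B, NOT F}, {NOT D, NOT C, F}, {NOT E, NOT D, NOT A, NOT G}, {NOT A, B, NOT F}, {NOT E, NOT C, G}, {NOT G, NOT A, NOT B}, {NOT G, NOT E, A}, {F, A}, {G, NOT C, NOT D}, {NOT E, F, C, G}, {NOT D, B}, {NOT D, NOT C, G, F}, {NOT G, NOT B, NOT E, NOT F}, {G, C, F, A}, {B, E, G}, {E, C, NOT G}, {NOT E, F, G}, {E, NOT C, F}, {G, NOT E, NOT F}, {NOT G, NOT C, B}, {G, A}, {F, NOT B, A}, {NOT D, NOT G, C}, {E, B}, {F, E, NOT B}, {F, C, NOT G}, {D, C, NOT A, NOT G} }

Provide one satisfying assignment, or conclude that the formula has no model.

A ↦ true; B ↦ true; C ↦ true; D ↦ false; E ↦ false; F ↦ true; G ↦ false

Suppose F = true.
Suppose A = true.
(B) alone gives B = true.
(NOT G) alone gives G = false.
(NOT E) alone gives E = false.
Suppose C = true.
(NOT D) alone gives D = false.
Every clause now holds.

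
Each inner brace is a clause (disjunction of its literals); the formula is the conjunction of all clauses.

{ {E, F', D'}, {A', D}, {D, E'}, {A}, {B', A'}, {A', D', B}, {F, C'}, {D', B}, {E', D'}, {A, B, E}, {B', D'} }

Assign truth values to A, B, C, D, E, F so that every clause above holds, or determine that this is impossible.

UNSATISFIABLE

From the singleton clause (A), A = 1.
From the singleton clause (D), D = 1.
From the singleton clause (B'), B = 0.
But (B) is also a unit clause — contradiction.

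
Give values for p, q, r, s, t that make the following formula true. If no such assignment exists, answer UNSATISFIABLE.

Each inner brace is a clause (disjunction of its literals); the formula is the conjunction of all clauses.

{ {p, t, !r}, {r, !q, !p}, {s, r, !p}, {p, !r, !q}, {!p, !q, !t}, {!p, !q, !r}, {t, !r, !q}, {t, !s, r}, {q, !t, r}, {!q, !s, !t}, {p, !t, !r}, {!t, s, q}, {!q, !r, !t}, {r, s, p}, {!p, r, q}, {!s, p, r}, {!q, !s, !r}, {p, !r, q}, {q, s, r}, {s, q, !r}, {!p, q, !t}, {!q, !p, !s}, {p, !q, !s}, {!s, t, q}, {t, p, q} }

Suppose p = true.
Suppose r = true.
Unit clause (!q) forces q = false.
Unit clause (s) forces s = true.
Unit clause (!t) forces t = false.
But (t) is also a unit clause — contradiction.
That branch fails; take r = false instead.
Unit clause (!q) forces q = false.
But (q) is also a unit clause — contradiction.
Neither r = true nor r = false works.
That branch fails; take p = false instead.
Suppose t = true.
Unit clause (!r) forces r = false.
Unit clause (q) forces q = true.
Unit clause (!s) forces s = false.
But (s) is also a unit clause — contradiction.
That branch fails; take t = false instead.
Unit clause (!r) forces r = false.
Unit clause (!s) forces s = false.
But (s) is also a unit clause — contradiction.
Neither t = true nor t = false works.
Neither p = true nor p = false works.

UNSATISFIABLE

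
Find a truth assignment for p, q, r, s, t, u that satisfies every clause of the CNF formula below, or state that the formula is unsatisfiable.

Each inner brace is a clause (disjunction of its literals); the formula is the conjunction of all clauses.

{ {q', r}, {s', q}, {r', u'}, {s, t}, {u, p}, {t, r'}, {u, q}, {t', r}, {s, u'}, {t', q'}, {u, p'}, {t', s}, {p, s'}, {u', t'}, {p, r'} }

UNSATISFIABLE

Try q = 0.
The clause (s') is unit, so s = 0.
The clause (t) is unit, so t = 1.
Now (t') is unsatisfied and unit — conflict.
That branch fails; take q = 1 instead.
The clause (r) is unit, so r = 1.
The clause (u') is unit, so u = 0.
The clause (p) is unit, so p = 1.
Now (p') is unsatisfied and unit — conflict.
Either choice for q ends in contradiction.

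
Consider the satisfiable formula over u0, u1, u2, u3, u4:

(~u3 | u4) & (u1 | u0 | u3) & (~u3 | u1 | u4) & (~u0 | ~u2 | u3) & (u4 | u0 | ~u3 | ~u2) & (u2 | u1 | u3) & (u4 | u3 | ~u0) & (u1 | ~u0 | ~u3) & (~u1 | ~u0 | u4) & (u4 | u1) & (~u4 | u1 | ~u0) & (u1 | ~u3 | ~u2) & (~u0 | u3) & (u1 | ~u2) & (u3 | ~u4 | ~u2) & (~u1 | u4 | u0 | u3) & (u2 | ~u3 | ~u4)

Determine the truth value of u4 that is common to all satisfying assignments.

Suppose u4 = 0.
From the singleton clause (~u3), u3 = 0.
From the singleton clause (~u0), u0 = 0.
From the singleton clause (u1), u1 = 1.
Now (~u1) is unsatisfied and unit — conflict.
So every satisfying assignment has u4 = True.

True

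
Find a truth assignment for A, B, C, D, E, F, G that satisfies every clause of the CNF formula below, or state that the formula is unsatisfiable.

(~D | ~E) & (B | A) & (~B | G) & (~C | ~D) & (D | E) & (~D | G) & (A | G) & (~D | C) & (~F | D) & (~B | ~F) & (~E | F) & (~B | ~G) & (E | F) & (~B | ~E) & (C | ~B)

UNSATISFIABLE

Branch on D: set D = 0.
Unit clause (E) forces E = 1.
Unit clause (~F) forces F = 0.
But (F) is also a unit clause — contradiction.
Backtrack on D: now try D = 1.
Unit clause (~E) forces E = 0.
Unit clause (~C) forces C = 0.
But (C) is also a unit clause — contradiction.
Either choice for D ends in contradiction.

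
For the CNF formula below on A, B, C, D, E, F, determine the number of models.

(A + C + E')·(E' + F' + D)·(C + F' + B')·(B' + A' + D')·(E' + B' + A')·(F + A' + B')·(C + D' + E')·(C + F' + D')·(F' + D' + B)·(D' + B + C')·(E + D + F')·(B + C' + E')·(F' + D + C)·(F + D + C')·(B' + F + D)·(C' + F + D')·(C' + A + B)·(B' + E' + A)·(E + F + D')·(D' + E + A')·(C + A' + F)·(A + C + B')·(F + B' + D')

2

There are 2^6 = 64 truth assignments over (A, B, C, D, E, F).
Split on D. With D = 1, the clauses containing D are satisfied and D' drops from the rest; 1 of the 2^5 = 32 assignments to the other variables satisfy what remains.
With D = 0, by the same count on the reduced clause set, 1 assignment works.
Total: 1 + 1 = 2.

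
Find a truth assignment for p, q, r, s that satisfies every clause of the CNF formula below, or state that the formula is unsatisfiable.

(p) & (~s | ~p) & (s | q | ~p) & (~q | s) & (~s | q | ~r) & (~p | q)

(p) alone gives p = 1.
(~s) alone gives s = 0.
(q) alone gives q = 1.
That conflicts with the unit clause (~q).

UNSATISFIABLE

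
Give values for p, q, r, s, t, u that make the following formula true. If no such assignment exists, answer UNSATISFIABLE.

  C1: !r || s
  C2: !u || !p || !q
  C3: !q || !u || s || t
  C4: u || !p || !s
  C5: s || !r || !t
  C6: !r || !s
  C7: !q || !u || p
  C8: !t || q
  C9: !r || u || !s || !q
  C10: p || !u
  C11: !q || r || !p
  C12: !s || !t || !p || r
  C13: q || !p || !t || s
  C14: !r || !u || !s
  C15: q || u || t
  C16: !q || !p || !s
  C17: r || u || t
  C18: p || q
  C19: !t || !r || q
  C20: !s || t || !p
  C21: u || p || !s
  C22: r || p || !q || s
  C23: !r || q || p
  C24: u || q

p=true, q=false, r=false, s=false, t=false, u=true

Branch on r: set r = false.
Branch on t: set t = false.
Unit clause (u) forces u = true.
Unit clause (p) forces p = true.
Unit clause (!q) forces q = false.
Unit clause (!s) forces s = false.
This assignment satisfies each clause.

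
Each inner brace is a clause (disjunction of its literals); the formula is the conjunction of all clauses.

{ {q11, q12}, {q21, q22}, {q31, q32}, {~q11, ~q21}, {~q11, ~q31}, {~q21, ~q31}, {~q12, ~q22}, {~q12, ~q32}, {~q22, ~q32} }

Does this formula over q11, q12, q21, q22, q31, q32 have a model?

Case q11 = 1:
From the singleton clause (~q21), q21 = 0.
From the singleton clause (q22), q22 = 1.
From the singleton clause (~q31), q31 = 0.
From the singleton clause (q32), q32 = 1.
Now (~q32) is unsatisfied and unit — conflict.
That branch fails; take q11 = 0 instead.
From the singleton clause (q12), q12 = 1.
From the singleton clause (~q22), q22 = 0.
From the singleton clause (q21), q21 = 1.
From the singleton clause (~q31), q31 = 0.
From the singleton clause (q32), q32 = 1.
Now (~q32) is unsatisfied and unit — conflict.
Either choice for q11 ends in contradiction.
No assignment satisfies every clause.

No, unsatisfiable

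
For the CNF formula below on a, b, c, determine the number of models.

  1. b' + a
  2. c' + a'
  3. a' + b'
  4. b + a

1

There are 2^3 = 8 truth assignments over (a, b, c).
Check each against the 4 clauses (columns in the order a, b, c):
  F F F  ✗ fails (b + a)
  F F T  ✗ fails (b + a)
  F T F  ✗ fails (b' + a)
  F T T  ✗ fails (b' + a)
  T F F  ✓ satisfies all
  T F T  ✗ fails (c' + a')
  T T F  ✗ fails (a' + b')
  T T T  ✗ fails (c' + a')
1 of the 8 rows is a model.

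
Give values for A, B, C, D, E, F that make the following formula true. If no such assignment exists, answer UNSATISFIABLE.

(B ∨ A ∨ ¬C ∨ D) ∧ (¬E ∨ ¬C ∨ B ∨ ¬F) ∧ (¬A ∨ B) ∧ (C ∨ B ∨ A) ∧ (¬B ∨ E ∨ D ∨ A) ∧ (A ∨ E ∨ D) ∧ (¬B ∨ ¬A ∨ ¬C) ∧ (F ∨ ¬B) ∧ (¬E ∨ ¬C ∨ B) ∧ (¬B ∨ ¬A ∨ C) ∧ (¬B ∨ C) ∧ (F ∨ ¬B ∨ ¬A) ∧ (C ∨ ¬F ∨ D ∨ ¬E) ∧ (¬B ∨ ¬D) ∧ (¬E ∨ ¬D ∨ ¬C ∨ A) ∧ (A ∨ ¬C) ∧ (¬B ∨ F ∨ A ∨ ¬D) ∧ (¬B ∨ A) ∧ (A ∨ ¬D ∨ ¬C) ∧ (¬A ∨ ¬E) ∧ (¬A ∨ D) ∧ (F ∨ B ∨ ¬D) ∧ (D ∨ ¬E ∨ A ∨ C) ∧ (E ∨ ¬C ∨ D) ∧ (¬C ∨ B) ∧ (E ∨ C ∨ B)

Case A = False:
From the singleton clause (¬C), C = False.
From the singleton clause (B), B = True.
But (¬B) is also a unit clause — contradiction.
Backtrack on A: now try A = True.
From the singleton clause (B), B = True.
From the singleton clause (¬C), C = False.
But (C) is also a unit clause — contradiction.
Neither A = True nor A = False works.

UNSATISFIABLE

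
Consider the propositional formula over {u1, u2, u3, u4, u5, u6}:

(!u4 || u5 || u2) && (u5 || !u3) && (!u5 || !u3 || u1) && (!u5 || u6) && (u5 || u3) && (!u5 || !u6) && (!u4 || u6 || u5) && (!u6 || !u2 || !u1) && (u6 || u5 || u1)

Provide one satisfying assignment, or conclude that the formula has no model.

UNSATISFIABLE

Try u5 = true.
The clause (u6) is unit, so u6 = true.
But (!u6) is also a unit clause — contradiction.
So u5 must be the other value — set u5 = false.
The clause (!u3) is unit, so u3 = false.
But (u3) is also a unit clause — contradiction.
Both values of u5 lead to a conflict.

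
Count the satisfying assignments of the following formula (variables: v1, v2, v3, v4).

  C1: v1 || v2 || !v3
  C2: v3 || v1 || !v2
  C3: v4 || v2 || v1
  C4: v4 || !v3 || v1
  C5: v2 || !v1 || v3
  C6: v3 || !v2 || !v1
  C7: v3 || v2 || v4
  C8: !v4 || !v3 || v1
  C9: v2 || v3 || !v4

4

There are 2^4 = 16 truth assignments over (v1, v2, v3, v4).
Split on v4. With v4 = true, the clauses containing v4 are satisfied and !v4 drops from the rest; 2 of the 2^3 = 8 assignments to the other variables satisfy what remains.
With v4 = false, by the same count on the reduced clause set, 2 assignments work.
(One model: v1=T, v2=F, v3=T, v4=F.)
Total: 2 + 2 = 4.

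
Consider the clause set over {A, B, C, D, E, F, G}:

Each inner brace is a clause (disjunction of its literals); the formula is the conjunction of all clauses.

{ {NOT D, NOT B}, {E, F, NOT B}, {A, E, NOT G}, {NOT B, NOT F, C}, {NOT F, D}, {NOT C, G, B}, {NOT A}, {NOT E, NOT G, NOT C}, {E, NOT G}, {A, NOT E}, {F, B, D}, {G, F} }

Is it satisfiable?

(NOT A) alone gives A = false.
(NOT E) alone gives E = false.
(NOT G) alone gives G = false.
(F) alone gives F = true.
(D) alone gives D = true.
(NOT B) alone gives B = false.
(NOT C) alone gives C = false.
This assignment satisfies each clause.
A satisfying assignment: A=false; B=false; C=false; D=true; E=false; F=true; G=false.

Satisfiable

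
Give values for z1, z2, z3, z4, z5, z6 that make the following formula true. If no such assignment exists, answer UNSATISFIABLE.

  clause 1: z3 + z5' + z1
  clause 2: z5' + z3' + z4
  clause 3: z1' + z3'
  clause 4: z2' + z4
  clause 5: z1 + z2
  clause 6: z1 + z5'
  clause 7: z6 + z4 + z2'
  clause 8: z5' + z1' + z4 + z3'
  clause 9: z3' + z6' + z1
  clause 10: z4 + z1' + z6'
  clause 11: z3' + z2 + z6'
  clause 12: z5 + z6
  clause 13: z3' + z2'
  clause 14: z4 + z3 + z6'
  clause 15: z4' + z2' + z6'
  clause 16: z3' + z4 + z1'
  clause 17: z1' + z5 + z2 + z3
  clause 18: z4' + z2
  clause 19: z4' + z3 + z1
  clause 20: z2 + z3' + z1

z1: 1, z2: 0, z3: 0, z4: 0, z5: 1, z6: 0

Suppose z1 = 1.
The clause (z3') is unit, so z3 = 0.
Suppose z2 = 0.
The clause (z5) is unit, so z5 = 1.
The clause (z4') is unit, so z4 = 0.
The clause (z6') is unit, so z6 = 0.
Every clause now holds.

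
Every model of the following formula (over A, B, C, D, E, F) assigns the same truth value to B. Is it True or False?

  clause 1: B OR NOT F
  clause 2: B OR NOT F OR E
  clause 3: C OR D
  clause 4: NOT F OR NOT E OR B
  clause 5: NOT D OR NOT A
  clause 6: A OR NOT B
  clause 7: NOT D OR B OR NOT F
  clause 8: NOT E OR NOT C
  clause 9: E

Suppose B = true.
Unit clause (A) forces A = true.
Unit clause (NOT D) forces D = false.
Unit clause (C) forces C = true.
Unit clause (NOT E) forces E = false.
But (E) is also a unit clause — contradiction.
So every satisfying assignment has B = False.

False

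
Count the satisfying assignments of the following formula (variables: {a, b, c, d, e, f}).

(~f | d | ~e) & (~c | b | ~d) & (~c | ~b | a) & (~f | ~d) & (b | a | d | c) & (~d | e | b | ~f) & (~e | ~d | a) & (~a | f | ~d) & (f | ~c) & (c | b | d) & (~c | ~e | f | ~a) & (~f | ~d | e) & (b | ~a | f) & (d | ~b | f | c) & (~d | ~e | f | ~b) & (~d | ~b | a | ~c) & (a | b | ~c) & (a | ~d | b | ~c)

6

There are 2^6 = 64 truth assignments over (a, b, c, d, e, f).
Split on d. With d = 1, the clauses containing d are satisfied and ~d drops from the rest; 2 of the 2^5 = 32 assignments to the other variables satisfy what remains.
With d = 0, by the same count on the reduced clause set, 4 assignments work.
(One model: a=F, b=F, c=F, d=T, e=F, f=F.)
Total: 2 + 4 = 6.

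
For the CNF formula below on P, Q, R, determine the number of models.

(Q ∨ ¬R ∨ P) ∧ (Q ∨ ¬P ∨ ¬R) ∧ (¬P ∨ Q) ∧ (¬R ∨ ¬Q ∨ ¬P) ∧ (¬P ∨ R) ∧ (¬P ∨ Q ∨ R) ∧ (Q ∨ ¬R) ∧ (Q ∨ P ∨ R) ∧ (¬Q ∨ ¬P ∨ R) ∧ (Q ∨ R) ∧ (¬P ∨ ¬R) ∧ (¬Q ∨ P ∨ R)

1

There are 2^3 = 8 truth assignments over (P, Q, R).
Check each against the 12 clauses (columns in the order P, Q, R):
  F F F  ✗ fails (Q ∨ P ∨ R)
  F F T  ✗ fails (Q ∨ ¬R ∨ P)
  F T F  ✗ fails (¬Q ∨ P ∨ R)
  F T T  ✓ satisfies all
  T F F  ✗ fails (¬P ∨ Q)
  T F T  ✗ fails (Q ∨ ¬P ∨ ¬R)
  T T F  ✗ fails (¬P ∨ R)
  T T T  ✗ fails (¬R ∨ ¬Q ∨ ¬P)
1 of the 8 rows is a model.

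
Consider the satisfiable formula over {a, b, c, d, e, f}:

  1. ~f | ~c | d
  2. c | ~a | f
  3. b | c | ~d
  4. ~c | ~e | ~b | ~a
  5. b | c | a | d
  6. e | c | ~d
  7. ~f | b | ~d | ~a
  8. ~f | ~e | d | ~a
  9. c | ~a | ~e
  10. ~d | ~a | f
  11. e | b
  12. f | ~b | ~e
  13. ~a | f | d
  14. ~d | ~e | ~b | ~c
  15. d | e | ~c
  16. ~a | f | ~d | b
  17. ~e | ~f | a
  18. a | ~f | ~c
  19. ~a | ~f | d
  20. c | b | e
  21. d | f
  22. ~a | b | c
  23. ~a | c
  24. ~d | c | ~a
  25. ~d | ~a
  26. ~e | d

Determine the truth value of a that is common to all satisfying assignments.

False

Suppose a = 1.
From the singleton clause (c), c = 1.
From the singleton clause (~d), d = 0.
From the singleton clause (~f), f = 0.
Now (f) is unsatisfied and unit — conflict.
So every satisfying assignment has a = False.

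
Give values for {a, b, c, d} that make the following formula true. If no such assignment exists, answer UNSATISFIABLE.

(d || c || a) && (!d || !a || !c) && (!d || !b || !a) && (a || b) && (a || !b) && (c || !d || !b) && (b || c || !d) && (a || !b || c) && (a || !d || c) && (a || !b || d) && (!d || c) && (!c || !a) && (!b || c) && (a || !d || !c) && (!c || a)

a=true; b=false; c=false; d=false

Suppose a = true.
The clause (!c) is unit, so c = false.
The clause (!d) is unit, so d = false.
The clause (!b) is unit, so b = false.
All clauses are satisfied.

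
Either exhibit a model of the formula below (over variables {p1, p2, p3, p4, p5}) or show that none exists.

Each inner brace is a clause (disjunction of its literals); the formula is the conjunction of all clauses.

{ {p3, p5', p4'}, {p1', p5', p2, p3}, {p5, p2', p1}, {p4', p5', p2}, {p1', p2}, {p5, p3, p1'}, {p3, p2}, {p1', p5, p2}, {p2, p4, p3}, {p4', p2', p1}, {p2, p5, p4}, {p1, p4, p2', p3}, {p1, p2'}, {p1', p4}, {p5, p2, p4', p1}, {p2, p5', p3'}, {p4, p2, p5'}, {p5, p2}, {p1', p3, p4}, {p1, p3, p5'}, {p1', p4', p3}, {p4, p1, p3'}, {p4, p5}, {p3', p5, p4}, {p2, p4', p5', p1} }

p1: 1,  p2: 1,  p3: 1,  p4: 1,  p5: 1

Suppose p1 = 1.
Unit clause (p2) forces p2 = 1.
Unit clause (p4) forces p4 = 1.
Unit clause (p3) forces p3 = 1.
No clause remains; p5 is free.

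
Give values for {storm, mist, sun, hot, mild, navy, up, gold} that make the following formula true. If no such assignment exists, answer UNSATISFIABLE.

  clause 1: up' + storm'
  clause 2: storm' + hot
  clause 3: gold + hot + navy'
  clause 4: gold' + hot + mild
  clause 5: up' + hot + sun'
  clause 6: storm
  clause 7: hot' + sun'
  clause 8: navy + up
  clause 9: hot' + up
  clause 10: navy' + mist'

UNSATISFIABLE

Unit clause (storm) forces storm = 1.
Unit clause (up') forces up = 0.
Unit clause (hot) forces hot = 1.
Now (hot') is unsatisfied and unit — conflict.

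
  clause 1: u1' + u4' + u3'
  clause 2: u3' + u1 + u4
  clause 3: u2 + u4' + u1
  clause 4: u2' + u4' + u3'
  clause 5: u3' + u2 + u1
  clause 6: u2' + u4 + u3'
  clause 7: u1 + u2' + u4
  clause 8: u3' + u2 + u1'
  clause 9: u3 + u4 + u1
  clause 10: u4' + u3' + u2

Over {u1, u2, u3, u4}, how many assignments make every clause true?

5

There are 2^4 = 16 truth assignments over (u1, u2, u3, u4).
Split on u4. With u4 = 1, the clauses containing u4 are satisfied and u4' drops from the rest; 3 of the 2^3 = 8 assignments to the other variables satisfy what remains.
With u4 = 0, by the same count on the reduced clause set, 2 assignments work.
(One model: u1=F, u2=T, u3=F, u4=T.)
Total: 3 + 2 = 5.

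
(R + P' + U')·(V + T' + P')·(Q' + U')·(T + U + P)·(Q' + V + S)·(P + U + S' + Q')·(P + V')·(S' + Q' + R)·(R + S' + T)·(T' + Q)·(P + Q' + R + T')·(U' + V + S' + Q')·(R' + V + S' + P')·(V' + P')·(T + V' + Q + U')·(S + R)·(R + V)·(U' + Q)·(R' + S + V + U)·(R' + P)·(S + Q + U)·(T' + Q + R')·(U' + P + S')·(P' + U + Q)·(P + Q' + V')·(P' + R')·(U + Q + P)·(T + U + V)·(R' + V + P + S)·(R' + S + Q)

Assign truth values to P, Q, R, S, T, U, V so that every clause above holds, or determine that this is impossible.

UNSATISFIABLE

Suppose Q = 0.
(T') alone gives T = 0.
(U') alone gives U = 0.
(P) alone gives P = 1.
Now (P') is unsatisfied and unit — conflict.
Undo Q and try Q = 1.
(U') alone gives U = 0.
Suppose T = 1.
Suppose V = 1.
(P) alone gives P = 1.
Now (P') is unsatisfied and unit — conflict.
Undo V and try V = 0.
(P') alone gives P = 0.
(S) alone gives S = 1.
Now (S') is unsatisfied and unit — conflict.
Both values of V lead to a conflict.
Undo T and try T = 0.
(P) alone gives P = 1.
(V') alone gives V = 0.
Now (V) is unsatisfied and unit — conflict.
Both values of T lead to a conflict.
Both values of Q lead to a conflict.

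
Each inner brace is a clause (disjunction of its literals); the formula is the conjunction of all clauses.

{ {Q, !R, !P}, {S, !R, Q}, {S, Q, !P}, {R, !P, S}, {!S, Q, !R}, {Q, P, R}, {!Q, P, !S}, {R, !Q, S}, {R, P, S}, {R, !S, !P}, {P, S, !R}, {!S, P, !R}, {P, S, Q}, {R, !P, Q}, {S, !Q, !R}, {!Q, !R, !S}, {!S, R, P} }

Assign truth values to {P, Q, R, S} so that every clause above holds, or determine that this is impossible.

Case Q = true:
Case P = true:
Case R = true:
(S) alone gives S = true.
That conflicts with the unit clause (!S).
Undo R and try R = false.
(S) alone gives S = true.
That conflicts with the unit clause (!S).
Neither R = true nor R = false works.
Undo P and try P = false.
(!S) alone gives S = false.
(R) alone gives R = true.
That conflicts with the unit clause (!R).
Neither P = true nor P = false works.
Undo Q and try Q = false.
Case R = false:
(P) alone gives P = true.
That conflicts with the unit clause (!P).
Undo R and try R = true.
(!P) alone gives P = false.
(S) alone gives S = true.
That conflicts with the unit clause (!S).
Neither R = true nor R = false works.
Neither Q = true nor Q = false works.

UNSATISFIABLE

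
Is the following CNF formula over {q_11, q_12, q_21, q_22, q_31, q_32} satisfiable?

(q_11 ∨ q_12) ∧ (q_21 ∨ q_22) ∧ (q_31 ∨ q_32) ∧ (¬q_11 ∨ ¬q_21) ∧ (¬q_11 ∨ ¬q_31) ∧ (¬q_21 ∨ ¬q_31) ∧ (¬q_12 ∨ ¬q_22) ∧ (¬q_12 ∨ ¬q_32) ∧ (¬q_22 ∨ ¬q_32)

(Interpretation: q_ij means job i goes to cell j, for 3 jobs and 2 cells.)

Try q_11 = True.
Unit clause (¬q_21) forces q_21 = False.
Unit clause (q_22) forces q_22 = True.
Unit clause (¬q_31) forces q_31 = False.
Unit clause (q_32) forces q_32 = True.
Now (¬q_32) is unsatisfied and unit — conflict.
That branch fails; take q_11 = False instead.
Unit clause (q_12) forces q_12 = True.
Unit clause (¬q_22) forces q_22 = False.
Unit clause (q_21) forces q_21 = True.
Unit clause (¬q_31) forces q_31 = False.
Unit clause (q_32) forces q_32 = True.
Now (¬q_32) is unsatisfied and unit — conflict.
Either choice for q_11 ends in contradiction.
No assignment satisfies every clause.

No, unsatisfiable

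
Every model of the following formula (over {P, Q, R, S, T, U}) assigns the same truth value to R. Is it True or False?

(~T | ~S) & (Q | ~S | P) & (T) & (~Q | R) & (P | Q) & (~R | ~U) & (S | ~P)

Suppose R = 0.
The clause (T) is unit, so T = 1.
The clause (~S) is unit, so S = 0.
The clause (~Q) is unit, so Q = 0.
The clause (P) is unit, so P = 1.
But (~P) is also a unit clause — contradiction.
So every satisfying assignment has R = True.

True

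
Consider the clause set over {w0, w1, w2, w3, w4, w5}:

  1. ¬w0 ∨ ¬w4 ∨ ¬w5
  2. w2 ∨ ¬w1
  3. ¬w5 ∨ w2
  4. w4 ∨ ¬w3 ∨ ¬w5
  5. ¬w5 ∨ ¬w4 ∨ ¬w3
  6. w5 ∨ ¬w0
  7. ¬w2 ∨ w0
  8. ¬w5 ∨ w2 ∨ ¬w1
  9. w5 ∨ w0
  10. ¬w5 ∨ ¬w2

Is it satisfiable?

Branch on w2: set w2 = True.
The clause (w0) is unit, so w0 = True.
The clause (w5) is unit, so w5 = True.
Now (¬w5) is unsatisfied and unit — conflict.
That branch fails; take w2 = False instead.
The clause (¬w1) is unit, so w1 = False.
The clause (¬w5) is unit, so w5 = False.
The clause (¬w0) is unit, so w0 = False.
Now (w0) is unsatisfied and unit — conflict.
Both values of w2 lead to a conflict.
No assignment satisfies every clause.

No, unsatisfiable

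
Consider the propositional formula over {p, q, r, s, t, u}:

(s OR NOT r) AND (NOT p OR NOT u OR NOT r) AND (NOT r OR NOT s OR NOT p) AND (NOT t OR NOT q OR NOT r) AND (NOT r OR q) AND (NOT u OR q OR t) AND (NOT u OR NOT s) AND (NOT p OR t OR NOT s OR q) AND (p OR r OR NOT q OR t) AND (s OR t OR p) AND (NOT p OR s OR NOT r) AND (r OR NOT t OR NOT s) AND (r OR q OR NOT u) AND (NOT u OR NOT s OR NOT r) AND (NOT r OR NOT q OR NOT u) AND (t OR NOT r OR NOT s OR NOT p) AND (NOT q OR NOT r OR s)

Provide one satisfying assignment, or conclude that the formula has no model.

p ↦ false, q ↦ false, r ↦ false, s ↦ true, t ↦ false, u ↦ false

Branch on s: set s = true.
The clause (NOT u) is unit, so u = false.
Branch on r: set r = false.
The clause (NOT t) is unit, so t = false.
Branch on p: set p = false.
The clause (NOT q) is unit, so q = false.
All clauses are satisfied.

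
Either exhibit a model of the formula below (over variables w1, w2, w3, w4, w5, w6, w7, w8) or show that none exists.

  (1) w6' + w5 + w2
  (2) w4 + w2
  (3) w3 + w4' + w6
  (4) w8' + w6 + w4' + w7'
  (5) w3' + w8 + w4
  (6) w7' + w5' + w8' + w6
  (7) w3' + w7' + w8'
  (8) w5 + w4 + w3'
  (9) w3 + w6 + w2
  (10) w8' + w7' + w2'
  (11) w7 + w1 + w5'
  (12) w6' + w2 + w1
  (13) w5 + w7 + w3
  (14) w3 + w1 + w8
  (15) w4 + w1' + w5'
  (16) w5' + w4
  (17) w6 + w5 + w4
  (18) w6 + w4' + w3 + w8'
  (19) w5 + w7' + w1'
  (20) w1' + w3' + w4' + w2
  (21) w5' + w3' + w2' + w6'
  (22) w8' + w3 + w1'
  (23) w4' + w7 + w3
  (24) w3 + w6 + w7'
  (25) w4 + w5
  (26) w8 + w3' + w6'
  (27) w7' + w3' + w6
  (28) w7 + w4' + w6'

Suppose w4 = 1.
Suppose w3 = 1.
Suppose w7 = 0.
(w6') alone gives w6 = 0.
Suppose w1 = 1.
(w2) alone gives w2 = 1.
All clauses hold; w5, w8 can take either value.

w1: 1,  w2: 1,  w3: 1,  w4: 1,  w5: 1,  w6: 0,  w7: 0,  w8: 0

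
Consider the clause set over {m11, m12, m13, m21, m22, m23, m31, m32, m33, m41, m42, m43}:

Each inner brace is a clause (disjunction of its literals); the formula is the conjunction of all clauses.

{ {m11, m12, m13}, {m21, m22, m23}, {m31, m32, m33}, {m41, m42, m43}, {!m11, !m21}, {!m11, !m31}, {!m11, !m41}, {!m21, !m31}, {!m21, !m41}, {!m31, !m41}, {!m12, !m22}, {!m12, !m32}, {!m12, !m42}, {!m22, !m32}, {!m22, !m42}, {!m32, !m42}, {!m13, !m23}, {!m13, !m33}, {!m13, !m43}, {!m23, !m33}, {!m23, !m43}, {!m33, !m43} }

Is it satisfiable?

Case m11 = false:
Case m12 = true:
The clause (!m22) is unit, so m22 = false.
The clause (!m32) is unit, so m32 = false.
The clause (!m42) is unit, so m42 = false.
Case m21 = true:
The clause (!m31) is unit, so m31 = false.
The clause (m33) is unit, so m33 = true.
The clause (!m41) is unit, so m41 = false.
The clause (m43) is unit, so m43 = true.
That conflicts with the unit clause (!m43).
Backtrack on m21: now try m21 = false.
The clause (m23) is unit, so m23 = true.
The clause (!m13) is unit, so m13 = false.
The clause (!m33) is unit, so m33 = false.
The clause (m31) is unit, so m31 = true.
The clause (!m41) is unit, so m41 = false.
The clause (m43) is unit, so m43 = true.
That conflicts with the unit clause (!m43).
Either choice for m21 ends in contradiction.
Backtrack on m12: now try m12 = false.
The clause (m13) is unit, so m13 = true.
The clause (!m23) is unit, so m23 = false.
The clause (!m33) is unit, so m33 = false.
The clause (!m43) is unit, so m43 = false.
Case m21 = true:
The clause (!m31) is unit, so m31 = false.
The clause (m32) is unit, so m32 = true.
The clause (!m41) is unit, so m41 = false.
The clause (m42) is unit, so m42 = true.
That conflicts with the unit clause (!m42).
Backtrack on m21: now try m21 = false.
The clause (m22) is unit, so m22 = true.
The clause (!m32) is unit, so m32 = false.
The clause (m31) is unit, so m31 = true.
The clause (!m41) is unit, so m41 = false.
The clause (m42) is unit, so m42 = true.
That conflicts with the unit clause (!m42).
Either choice for m21 ends in contradiction.
Either choice for m12 ends in contradiction.
Backtrack on m11: now try m11 = true.
The clause (!m21) is unit, so m21 = false.
The clause (!m31) is unit, so m31 = false.
The clause (!m41) is unit, so m41 = false.
Case m22 = true:
The clause (!m12) is unit, so m12 = false.
The clause (!m32) is unit, so m32 = false.
The clause (m33) is unit, so m33 = true.
The clause (!m42) is unit, so m42 = false.
The clause (m43) is unit, so m43 = true.
That conflicts with the unit clause (!m43).
Backtrack on m22: now try m22 = false.
The clause (m23) is unit, so m23 = true.
The clause (!m13) is unit, so m13 = false.
The clause (!m33) is unit, so m33 = false.
The clause (m32) is unit, so m32 = true.
The clause (!m12) is unit, so m12 = false.
The clause (!m42) is unit, so m42 = false.
The clause (m43) is unit, so m43 = true.
That conflicts with the unit clause (!m43).
Either choice for m22 ends in contradiction.
Either choice for m11 ends in contradiction.
No assignment satisfies every clause.

No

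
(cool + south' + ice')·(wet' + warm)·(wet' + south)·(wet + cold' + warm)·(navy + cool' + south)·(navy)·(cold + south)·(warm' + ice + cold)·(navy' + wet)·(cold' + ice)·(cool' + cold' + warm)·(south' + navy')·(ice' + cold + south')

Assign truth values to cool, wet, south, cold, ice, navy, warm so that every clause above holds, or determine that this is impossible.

(navy) alone gives navy = 1.
(wet) alone gives wet = 1.
(warm) alone gives warm = 1.
(south) alone gives south = 1.
Now (south') is unsatisfied and unit — conflict.

UNSATISFIABLE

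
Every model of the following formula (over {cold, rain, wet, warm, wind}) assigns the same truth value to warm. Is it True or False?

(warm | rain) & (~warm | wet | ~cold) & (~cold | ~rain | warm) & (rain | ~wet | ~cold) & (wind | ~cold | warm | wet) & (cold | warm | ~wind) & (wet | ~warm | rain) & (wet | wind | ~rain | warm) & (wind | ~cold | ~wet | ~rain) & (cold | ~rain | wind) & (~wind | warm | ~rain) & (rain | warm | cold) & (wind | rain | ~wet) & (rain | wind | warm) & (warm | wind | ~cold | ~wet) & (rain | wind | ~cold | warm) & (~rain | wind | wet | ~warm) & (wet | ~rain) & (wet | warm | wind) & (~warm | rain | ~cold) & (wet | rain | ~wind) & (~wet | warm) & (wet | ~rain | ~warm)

True

Suppose warm = 0.
The clause (rain) is unit, so rain = 1.
The clause (~cold) is unit, so cold = 0.
The clause (~wind) is unit, so wind = 0.
But (wind) is also a unit clause — contradiction.
So every satisfying assignment has warm = True.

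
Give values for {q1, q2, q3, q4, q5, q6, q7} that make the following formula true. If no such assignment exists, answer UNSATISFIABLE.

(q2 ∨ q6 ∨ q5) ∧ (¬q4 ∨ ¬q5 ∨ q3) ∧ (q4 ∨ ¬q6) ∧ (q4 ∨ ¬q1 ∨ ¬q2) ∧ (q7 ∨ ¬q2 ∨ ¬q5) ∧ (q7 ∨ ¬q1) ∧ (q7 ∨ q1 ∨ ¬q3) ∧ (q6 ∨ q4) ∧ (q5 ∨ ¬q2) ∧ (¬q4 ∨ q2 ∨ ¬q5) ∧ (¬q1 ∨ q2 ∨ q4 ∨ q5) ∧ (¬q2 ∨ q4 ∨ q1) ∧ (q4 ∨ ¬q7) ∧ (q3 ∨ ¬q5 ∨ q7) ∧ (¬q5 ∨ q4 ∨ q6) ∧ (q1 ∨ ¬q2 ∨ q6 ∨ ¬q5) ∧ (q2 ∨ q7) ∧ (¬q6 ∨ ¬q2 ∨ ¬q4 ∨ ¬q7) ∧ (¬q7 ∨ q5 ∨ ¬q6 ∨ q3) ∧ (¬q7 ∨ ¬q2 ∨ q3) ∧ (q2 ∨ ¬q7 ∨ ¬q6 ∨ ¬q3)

q1=True,  q2=True,  q3=True,  q4=True,  q5=True,  q6=False,  q7=True

Case q4 = True:
Case q5 = True:
The clause (q3) is unit, so q3 = True.
The clause (q2) is unit, so q2 = True.
The clause (q7) is unit, so q7 = True.
The clause (¬q6) is unit, so q6 = False.
The clause (q1) is unit, so q1 = True.
Every clause now holds.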